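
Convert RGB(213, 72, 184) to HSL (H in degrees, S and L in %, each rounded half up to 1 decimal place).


Normalize: R'=213/255≈0.8353, G'=72/255≈0.2824, B'=184/255≈0.7216
Max=213/255, Min=72/255, Δ=Max-Min=141/255
L = (Max+Min)/2 = (213+72)/510 = 285/510 = 0.55882… → L = 55.9%
L > 0.5 → S = Δ/(2-Max-Min) = 141/(510-213-72) = 141/225 = 0.62666… → S = 62.7%
(the 1/255 factors cancel in S and H, so raw channel differences can be used)
Max is R' → H = 60 × (((G-B)/Δ) mod 6) = 60 × (((72-184)/141) mod 6)
  (-112)/141 = -0.7943…; negative, so add 6 → 5.2056…
  H = 60 × 5.2056… = 312.340…° → H = 312.3°
= HSL(312.3°, 62.7%, 55.9%)


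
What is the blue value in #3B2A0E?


Color: #3B2A0E
R = 3B = 59
G = 2A = 42
B = 0E = 14
Blue = 14


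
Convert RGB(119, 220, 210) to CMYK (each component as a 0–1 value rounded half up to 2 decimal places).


R'=119/255≈0.4667, G'=220/255≈0.8627, B'=210/255≈0.8235
K = 1 - max(R',G',B') = 1 - 220/255 = 35/255 = 0.13725… → 0.14
(1-R'-K)/(1-K) simplifies to (max-R)/max with max = 220:
C = (220-119)/220 = 101/220 = 0.45909… → 0.46
M = (220-220)/220 = 0/220 = 0 → 0.00
Y = (220-210)/220 = 10/220 = 0.04545… → 0.05
= CMYK(0.46, 0.00, 0.05, 0.14)


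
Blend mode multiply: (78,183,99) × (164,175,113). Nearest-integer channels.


Multiply: C = A×B/255, rounded to nearest integer
R: 78×164/255 = 12792/255 ≈ 50.165 → 50
G: 183×175/255 = 32025/255 ≈ 125.588 → 126
B: 99×113/255 = 11187/255 ≈ 43.871 → 44
= RGB(50, 126, 44)


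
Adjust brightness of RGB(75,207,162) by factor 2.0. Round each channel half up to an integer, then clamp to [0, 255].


Multiply each channel by 2.0, round half up, clamp to [0, 255]
R: 75×2.0 = 150
G: 207×2.0 = 414 → clamp → 255
B: 162×2.0 = 324 → clamp → 255
= RGB(150, 255, 255)


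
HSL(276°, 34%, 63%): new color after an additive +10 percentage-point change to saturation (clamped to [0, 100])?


Original S = 34%
Adjustment = +10 percentage points
New S = 34 + (10) = 44
Clamp to [0, 100] → 44
= HSL(276°, 44%, 63%)


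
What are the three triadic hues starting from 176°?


Triadic: equally spaced at 120° intervals
H1 = 176°
H2 = (176 + 120) mod 360 = 296°
H3 = (176 + 240) mod 360 = 56°
Triadic = 176°, 296°, 56°


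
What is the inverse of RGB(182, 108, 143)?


Invert: (255-R, 255-G, 255-B)
R: 255-182 = 73
G: 255-108 = 147
B: 255-143 = 112
= RGB(73, 147, 112)


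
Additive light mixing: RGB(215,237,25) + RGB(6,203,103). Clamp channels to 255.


Additive: each channel = min(255, C₁+C₂)
R: 215+6 = 221 → 221
G: 237+203 = 440 → 255
B: 25+103 = 128 → 128
= RGB(221, 255, 128)


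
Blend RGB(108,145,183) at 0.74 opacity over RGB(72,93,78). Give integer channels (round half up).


C = α×F + (1-α)×B, with 1-α = 0.26
R: 0.74×108 + 0.26×72 = 79.92 + 18.72 = 98.64 → 99
G: 0.74×145 + 0.26×93 = 107.30 + 24.18 = 131.48 → 131
B: 0.74×183 + 0.26×78 = 135.42 + 20.28 = 155.70 → 156
= RGB(99, 131, 156)


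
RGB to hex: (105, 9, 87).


R = 105 → 69 (hex)
G = 9 → 09 (hex)
B = 87 → 57 (hex)
Hex = #690957


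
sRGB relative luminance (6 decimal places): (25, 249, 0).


Linearize each channel (sRGB transfer function): c = v/255; c_lin = c/12.92 if c ≤ 0.04045, else ((c+0.055)/1.055)^2.4
  R: 25/255 ≈ 0.098039 > 0.04045 → ((0.098039+0.055)/1.055)^2.4 ≈ 0.009721
  G: 249/255 ≈ 0.976471 > 0.04045 → ((0.976471+0.055)/1.055)^2.4 ≈ 0.947307
  B: 0/255 ≈ 0.000000 ≤ 0.04045 → 0.000000/12.92 ≈ 0.000000
R_lin = 0.009721, G_lin = 0.947307, B_lin = 0.000000
L = 0.2126×R + 0.7152×G + 0.0722×B
L = 0.2126×0.009721 + 0.7152×0.947307 + 0.0722×0.000000
L ≈ 0.679580


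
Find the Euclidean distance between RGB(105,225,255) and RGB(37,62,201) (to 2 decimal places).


d = √[(R₁-R₂)² + (G₁-G₂)² + (B₁-B₂)²]
d = √[(105-37)² + (225-62)² + (255-201)²]
d = √[4624 + 26569 + 2916]
d = √34109
d ≈ 184.69


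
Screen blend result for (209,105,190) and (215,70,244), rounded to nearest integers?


Screen: C = 255 - (255-A)×(255-B)/255, rounded to nearest integer
R: 255 - (255-209)×(255-215)/255 = 255 - 1840/255 ≈ 255 - 7.216 = 247.784 → 248
G: 255 - (255-105)×(255-70)/255 = 255 - 27750/255 ≈ 255 - 108.824 = 146.176 → 146
B: 255 - (255-190)×(255-244)/255 = 255 - 715/255 ≈ 255 - 2.804 = 252.196 → 252
= RGB(248, 146, 252)


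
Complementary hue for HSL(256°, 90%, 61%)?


Complement = opposite side of color wheel = hue + 180°
H' = (256 + 180) mod 360 = 76°
S and L unchanged.
= HSL(76°, 90%, 61%)


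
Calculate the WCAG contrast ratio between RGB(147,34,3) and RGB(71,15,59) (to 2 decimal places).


Linearize each sRGB channel c=v/255: c/12.92 if c ≤ 0.04045 else ((c+0.055)/1.055)^2.4
L = 0.2126×R_lin + 0.7152×G_lin + 0.0722×B_lin
Color 1 (147,34,3):
  R=147: 147/255≈0.5765 > 0.04045 → ((0.5765+0.055)/1.055)^2.4 ≈ 0.29177
  G=34: 34/255≈0.1333 > 0.04045 → ((0.1333+0.055)/1.055)^2.4 ≈ 0.01600
  B=3: 3/255≈0.0118 ≤ 0.04045 → 0.0118/12.92 ≈ 0.00091
  L1 = 0.2126×0.29177 + 0.7152×0.01600 + 0.0722×0.00091 ≈ 0.07354
Color 2 (71,15,59):
  R=71: 71/255≈0.2784 > 0.04045 → ((0.2784+0.055)/1.055)^2.4 ≈ 0.06301
  G=15: 15/255≈0.0588 > 0.04045 → ((0.0588+0.055)/1.055)^2.4 ≈ 0.00478
  B=59: 59/255≈0.2314 > 0.04045 → ((0.2314+0.055)/1.055)^2.4 ≈ 0.04374
  L2 = 0.2126×0.06301 + 0.7152×0.00478 + 0.0722×0.04374 ≈ 0.01997
Lighter = 0.07354, Darker = 0.01997
Ratio = (L_lighter + 0.05) / (L_darker + 0.05)
Ratio = (0.07354 + 0.05) / (0.01997 + 0.05) = 0.12354 / 0.06997 ≈ 1.7656
Ratio ≈ 1.77:1


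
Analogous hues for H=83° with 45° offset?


Base hue: 83°
Left analog: (83 - 45) mod 360 = 38°
Right analog: (83 + 45) mod 360 = 128°
Analogous hues = 38° and 128°


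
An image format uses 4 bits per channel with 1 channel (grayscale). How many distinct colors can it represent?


Total bits = 4 bits/channel × 1 channels = 4 bits
Distinct colors = 2^4
= 16 colors


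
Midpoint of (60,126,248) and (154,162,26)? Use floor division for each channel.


Midpoint: each channel = ⌊(C₁+C₂)/2⌋
R: ⌊(60+154)/2⌋ = 107
G: ⌊(126+162)/2⌋ = 144
B: ⌊(248+26)/2⌋ = 137
= RGB(107, 144, 137)


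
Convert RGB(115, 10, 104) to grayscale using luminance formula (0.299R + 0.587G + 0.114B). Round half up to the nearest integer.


Gray = 0.299×R + 0.587×G + 0.114×B
Gray = 0.299×115 + 0.587×10 + 0.114×104
Gray = 34.385 + 5.870 + 11.856
Gray = 52.111 → round half up → 52
Gray = 52


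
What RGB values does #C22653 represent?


C2 → 194 (R)
26 → 38 (G)
53 → 83 (B)
= RGB(194, 38, 83)


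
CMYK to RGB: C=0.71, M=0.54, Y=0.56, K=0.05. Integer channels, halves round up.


R = 255 × (1-C) × (1-K) = 255 × 0.29 × 0.95 = 70.2525 → 70
G = 255 × (1-M) × (1-K) = 255 × 0.46 × 0.95 = 111.435 → 111
B = 255 × (1-Y) × (1-K) = 255 × 0.44 × 0.95 = 106.59 → 107
= RGB(70, 111, 107)


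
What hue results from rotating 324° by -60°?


New hue = (H + rotation) mod 360
New hue = (324 -60) mod 360
= 264 mod 360
= 264°


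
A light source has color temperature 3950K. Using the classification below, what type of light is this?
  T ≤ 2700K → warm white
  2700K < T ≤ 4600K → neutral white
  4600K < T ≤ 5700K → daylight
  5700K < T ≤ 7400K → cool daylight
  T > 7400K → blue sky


Temperature: 3950K
2700K < 3950K ≤ 4600K → neutral white
Classification: neutral white


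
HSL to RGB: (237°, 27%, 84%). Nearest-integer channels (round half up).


H=237°, S=0.27, L=0.84
C = (1-|2L-1|)×S = (1-|0.68|)×0.27 = 0.0864
H' = H/60 = 237/60 ≈ 3.9500; X = C×(1-|H' mod 2 - 1|) = 0.00432
m = L - C/2 = 0.84 - 0.0432 = 0.7968
Sector ⌊H'⌋ = 3 → (R',G',B') = (0.0, 0.00432, 0.0864)
RGB = ((R'+m)×255, (G'+m)×255, (B'+m)×255) = (203.184, 204.2856, 225.216)
Round half up → RGB(203, 204, 225)


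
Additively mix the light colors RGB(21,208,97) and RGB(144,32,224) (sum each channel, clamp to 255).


Additive: each channel = min(255, C₁+C₂)
R: 21+144 = 165 → 165
G: 208+32 = 240 → 240
B: 97+224 = 321 → 255
= RGB(165, 240, 255)


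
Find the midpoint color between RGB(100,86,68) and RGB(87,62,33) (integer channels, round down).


Midpoint: each channel = ⌊(C₁+C₂)/2⌋
R: ⌊(100+87)/2⌋ = 93
G: ⌊(86+62)/2⌋ = 74
B: ⌊(68+33)/2⌋ = 50
= RGB(93, 74, 50)


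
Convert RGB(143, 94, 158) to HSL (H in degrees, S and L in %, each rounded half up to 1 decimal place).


Normalize: R'=143/255≈0.5608, G'=94/255≈0.3686, B'=158/255≈0.6196
Max=158/255, Min=94/255, Δ=Max-Min=64/255
L = (Max+Min)/2 = (158+94)/510 = 252/510 = 0.49411… → L = 49.4%
L ≤ 0.5 → S = Δ/(Max+Min) = 64/(158+94) = 64/252 = 0.25396… → S = 25.4%
(the 1/255 factors cancel in S and H, so raw channel differences can be used)
Max is B' → H = 60 × ((R-G)/Δ + 4) = 60 × ((143-94)/64 + 4)
  49/64 + 4 = 0.7656… + 4 = 4.7656…
  H = 60 × 4.7656… = 285.937…° → H = 285.9°
= HSL(285.9°, 25.4%, 49.4%)


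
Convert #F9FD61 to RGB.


F9 → 249 (R)
FD → 253 (G)
61 → 97 (B)
= RGB(249, 253, 97)


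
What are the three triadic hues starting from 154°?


Triadic: equally spaced at 120° intervals
H1 = 154°
H2 = (154 + 120) mod 360 = 274°
H3 = (154 + 240) mod 360 = 34°
Triadic = 154°, 274°, 34°


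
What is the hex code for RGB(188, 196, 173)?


R = 188 → BC (hex)
G = 196 → C4 (hex)
B = 173 → AD (hex)
Hex = #BCC4AD


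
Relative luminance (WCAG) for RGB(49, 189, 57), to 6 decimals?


Linearize each channel (sRGB transfer function): c = v/255; c_lin = c/12.92 if c ≤ 0.04045, else ((c+0.055)/1.055)^2.4
  R: 49/255 ≈ 0.192157 > 0.04045 → ((0.192157+0.055)/1.055)^2.4 ≈ 0.030713
  G: 189/255 ≈ 0.741176 > 0.04045 → ((0.741176+0.055)/1.055)^2.4 ≈ 0.508881
  B: 57/255 ≈ 0.223529 > 0.04045 → ((0.223529+0.055)/1.055)^2.4 ≈ 0.040915
R_lin = 0.030713, G_lin = 0.508881, B_lin = 0.040915
L = 0.2126×R + 0.7152×G + 0.0722×B
L = 0.2126×0.030713 + 0.7152×0.508881 + 0.0722×0.040915
L ≈ 0.373436


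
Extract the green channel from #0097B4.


Color: #0097B4
R = 00 = 0
G = 97 = 151
B = B4 = 180
Green = 151


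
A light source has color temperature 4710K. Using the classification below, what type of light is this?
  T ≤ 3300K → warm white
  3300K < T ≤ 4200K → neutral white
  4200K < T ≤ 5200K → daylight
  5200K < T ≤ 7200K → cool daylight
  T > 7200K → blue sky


Temperature: 4710K
4200K < 4710K ≤ 5200K → daylight
Classification: daylight


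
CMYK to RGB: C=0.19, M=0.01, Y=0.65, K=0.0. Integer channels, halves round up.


R = 255 × (1-C) × (1-K) = 255 × 0.81 × 1.00 = 206.55 → 207
G = 255 × (1-M) × (1-K) = 255 × 0.99 × 1.00 = 252.45 → 252
B = 255 × (1-Y) × (1-K) = 255 × 0.35 × 1.00 = 89.25 → 89
= RGB(207, 252, 89)


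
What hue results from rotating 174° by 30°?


New hue = (H + rotation) mod 360
New hue = (174 + 30) mod 360
= 204 mod 360
= 204°


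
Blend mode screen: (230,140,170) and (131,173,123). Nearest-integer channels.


Screen: C = 255 - (255-A)×(255-B)/255, rounded to nearest integer
R: 255 - (255-230)×(255-131)/255 = 255 - 3100/255 ≈ 255 - 12.157 = 242.843 → 243
G: 255 - (255-140)×(255-173)/255 = 255 - 9430/255 ≈ 255 - 36.980 = 218.020 → 218
B: 255 - (255-170)×(255-123)/255 = 255 - 11220/255 ≈ 255 - 44.000 = 211.000 → 211
= RGB(243, 218, 211)


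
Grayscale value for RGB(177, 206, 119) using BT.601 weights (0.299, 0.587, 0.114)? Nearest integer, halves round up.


Gray = 0.299×R + 0.587×G + 0.114×B
Gray = 0.299×177 + 0.587×206 + 0.114×119
Gray = 52.923 + 120.922 + 13.566
Gray = 187.411 → round half up → 187
Gray = 187


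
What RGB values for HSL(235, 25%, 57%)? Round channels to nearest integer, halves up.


H=235°, S=0.25, L=0.57
C = (1-|2L-1|)×S = (1-|0.14|)×0.25 = 0.215
H' = H/60 = 235/60 ≈ 3.9167; X = C×(1-|H' mod 2 - 1|) ≈ 0.0179
m = L - C/2 = 0.57 - 0.1075 = 0.4625
Sector ⌊H'⌋ = 3 → (R',G',B') = (0.0, ≈0.0179, 0.215)
RGB = ((R'+m)×255, (G'+m)×255, (B'+m)×255) = (117.9375, 122.50625, 172.7625)
Round half up → RGB(118, 123, 173)


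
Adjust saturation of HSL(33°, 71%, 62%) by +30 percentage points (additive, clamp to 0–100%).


Original S = 71%
Adjustment = +30 percentage points
New S = 71 + (30) = 101
Clamp to [0, 100] → 100
= HSL(33°, 100%, 62%)


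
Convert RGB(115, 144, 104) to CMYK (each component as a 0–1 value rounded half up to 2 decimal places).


R'=115/255≈0.4510, G'=144/255≈0.5647, B'=104/255≈0.4078
K = 1 - max(R',G',B') = 1 - 144/255 = 111/255 = 0.43529… → 0.44
(1-R'-K)/(1-K) simplifies to (max-R)/max with max = 144:
C = (144-115)/144 = 29/144 = 0.20138… → 0.20
M = (144-144)/144 = 0/144 = 0 → 0.00
Y = (144-104)/144 = 40/144 = 0.27777… → 0.28
= CMYK(0.20, 0.00, 0.28, 0.44)


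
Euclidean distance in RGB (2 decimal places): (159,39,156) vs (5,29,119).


d = √[(R₁-R₂)² + (G₁-G₂)² + (B₁-B₂)²]
d = √[(159-5)² + (39-29)² + (156-119)²]
d = √[23716 + 100 + 1369]
d = √25185
d ≈ 158.70


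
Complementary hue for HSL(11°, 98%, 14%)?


Complement = opposite side of color wheel = hue + 180°
H' = (11 + 180) mod 360 = 191°
S and L unchanged.
= HSL(191°, 98%, 14%)


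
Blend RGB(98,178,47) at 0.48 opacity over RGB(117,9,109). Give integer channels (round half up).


C = α×F + (1-α)×B, with 1-α = 0.52
R: 0.48×98 + 0.52×117 = 47.04 + 60.84 = 107.88 → 108
G: 0.48×178 + 0.52×9 = 85.44 + 4.68 = 90.12 → 90
B: 0.48×47 + 0.52×109 = 22.56 + 56.68 = 79.24 → 79
= RGB(108, 90, 79)


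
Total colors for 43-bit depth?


Colors = 2^bits = 2^43
= 8,796,093,022,208 colors


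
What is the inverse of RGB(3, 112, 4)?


Invert: (255-R, 255-G, 255-B)
R: 255-3 = 252
G: 255-112 = 143
B: 255-4 = 251
= RGB(252, 143, 251)


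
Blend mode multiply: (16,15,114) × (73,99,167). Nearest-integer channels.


Multiply: C = A×B/255, rounded to nearest integer
R: 16×73/255 = 1168/255 ≈ 4.580 → 5
G: 15×99/255 = 1485/255 ≈ 5.824 → 6
B: 114×167/255 = 19038/255 ≈ 74.659 → 75
= RGB(5, 6, 75)


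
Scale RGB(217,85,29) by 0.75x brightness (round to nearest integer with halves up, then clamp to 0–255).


Multiply each channel by 0.75, round half up, clamp to [0, 255]
R: 217×0.75 = 162.75 → round → 163
G: 85×0.75 = 63.75 → round → 64
B: 29×0.75 = 21.75 → round → 22
= RGB(163, 64, 22)


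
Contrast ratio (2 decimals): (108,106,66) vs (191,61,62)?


Linearize each sRGB channel c=v/255: c/12.92 if c ≤ 0.04045 else ((c+0.055)/1.055)^2.4
L = 0.2126×R_lin + 0.7152×G_lin + 0.0722×B_lin
Color 1 (108,106,66):
  R=108: 108/255≈0.4235 > 0.04045 → ((0.4235+0.055)/1.055)^2.4 ≈ 0.14996
  G=106: 106/255≈0.4157 > 0.04045 → ((0.4157+0.055)/1.055)^2.4 ≈ 0.14413
  B=66: 66/255≈0.2588 > 0.04045 → ((0.2588+0.055)/1.055)^2.4 ≈ 0.05448
  L1 = 0.2126×0.14996 + 0.7152×0.14413 + 0.0722×0.05448 ≈ 0.13890
Color 2 (191,61,62):
  R=191: 191/255≈0.7490 > 0.04045 → ((0.7490+0.055)/1.055)^2.4 ≈ 0.52100
  G=61: 61/255≈0.2392 > 0.04045 → ((0.2392+0.055)/1.055)^2.4 ≈ 0.04667
  B=62: 62/255≈0.2431 > 0.04045 → ((0.2431+0.055)/1.055)^2.4 ≈ 0.04817
  L2 = 0.2126×0.52100 + 0.7152×0.04667 + 0.0722×0.04817 ≈ 0.14762
Lighter = 0.14762, Darker = 0.13890
Ratio = (L_lighter + 0.05) / (L_darker + 0.05)
Ratio = (0.14762 + 0.05) / (0.13890 + 0.05) = 0.19762 / 0.18890 ≈ 1.0462
Ratio ≈ 1.05:1


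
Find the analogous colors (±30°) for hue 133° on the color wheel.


Base hue: 133°
Left analog: (133 - 30) mod 360 = 103°
Right analog: (133 + 30) mod 360 = 163°
Analogous hues = 103° and 163°


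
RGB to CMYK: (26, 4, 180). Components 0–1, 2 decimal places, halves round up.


R'=26/255≈0.1020, G'=4/255≈0.0157, B'=180/255≈0.7059
K = 1 - max(R',G',B') = 1 - 180/255 = 75/255 = 0.29411… → 0.29
(1-R'-K)/(1-K) simplifies to (max-R)/max with max = 180:
C = (180-26)/180 = 154/180 = 0.85555… → 0.86
M = (180-4)/180 = 176/180 = 0.97777… → 0.98
Y = (180-180)/180 = 0/180 = 0 → 0.00
= CMYK(0.86, 0.98, 0.00, 0.29)


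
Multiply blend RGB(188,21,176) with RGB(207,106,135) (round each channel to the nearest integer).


Multiply: C = A×B/255, rounded to nearest integer
R: 188×207/255 = 38916/255 ≈ 152.612 → 153
G: 21×106/255 = 2226/255 ≈ 8.729 → 9
B: 176×135/255 = 23760/255 ≈ 93.176 → 93
= RGB(153, 9, 93)


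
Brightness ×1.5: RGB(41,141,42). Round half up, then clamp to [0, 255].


Multiply each channel by 1.5, round half up, clamp to [0, 255]
R: 41×1.5 = 61.5 → round → 62
G: 141×1.5 = 211.5 → round → 212
B: 42×1.5 = 63
= RGB(62, 212, 63)


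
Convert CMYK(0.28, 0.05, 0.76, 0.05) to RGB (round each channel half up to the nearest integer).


R = 255 × (1-C) × (1-K) = 255 × 0.72 × 0.95 = 174.42 → 174
G = 255 × (1-M) × (1-K) = 255 × 0.95 × 0.95 = 230.1375 → 230
B = 255 × (1-Y) × (1-K) = 255 × 0.24 × 0.95 = 58.14 → 58
= RGB(174, 230, 58)


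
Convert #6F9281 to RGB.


6F → 111 (R)
92 → 146 (G)
81 → 129 (B)
= RGB(111, 146, 129)


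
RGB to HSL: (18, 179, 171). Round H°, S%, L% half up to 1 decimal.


Normalize: R'=18/255≈0.0706, G'=179/255≈0.7020, B'=171/255≈0.6706
Max=179/255, Min=18/255, Δ=Max-Min=161/255
L = (Max+Min)/2 = (179+18)/510 = 197/510 = 0.38627… → L = 38.6%
L ≤ 0.5 → S = Δ/(Max+Min) = 161/(179+18) = 161/197 = 0.81725… → S = 81.7%
(the 1/255 factors cancel in S and H, so raw channel differences can be used)
Max is G' → H = 60 × ((B-R)/Δ + 2) = 60 × ((171-18)/161 + 2)
  153/161 + 2 = 0.9503… + 2 = 2.9503…
  H = 60 × 2.9503… = 177.018…° → H = 177.0°
= HSL(177.0°, 81.7%, 38.6%)


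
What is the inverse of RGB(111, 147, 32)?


Invert: (255-R, 255-G, 255-B)
R: 255-111 = 144
G: 255-147 = 108
B: 255-32 = 223
= RGB(144, 108, 223)


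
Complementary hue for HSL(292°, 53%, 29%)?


Complement = opposite side of color wheel = hue + 180°
H' = (292 + 180) mod 360 = 112°
S and L unchanged.
= HSL(112°, 53%, 29%)


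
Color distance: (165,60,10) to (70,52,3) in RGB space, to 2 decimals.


d = √[(R₁-R₂)² + (G₁-G₂)² + (B₁-B₂)²]
d = √[(165-70)² + (60-52)² + (10-3)²]
d = √[9025 + 64 + 49]
d = √9138
d ≈ 95.59


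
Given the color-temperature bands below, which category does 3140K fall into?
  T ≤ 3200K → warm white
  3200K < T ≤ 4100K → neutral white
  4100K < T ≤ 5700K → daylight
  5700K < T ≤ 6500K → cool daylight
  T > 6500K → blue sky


Temperature: 3140K
3140K ≤ 3200K → warm white
Classification: warm white


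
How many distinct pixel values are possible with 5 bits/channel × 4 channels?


Total bits = 5 bits/channel × 4 channels = 20 bits
Distinct pixel values = 2^20
= 1,048,576 pixel values


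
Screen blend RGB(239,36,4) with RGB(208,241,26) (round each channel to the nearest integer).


Screen: C = 255 - (255-A)×(255-B)/255, rounded to nearest integer
R: 255 - (255-239)×(255-208)/255 = 255 - 752/255 ≈ 255 - 2.949 = 252.051 → 252
G: 255 - (255-36)×(255-241)/255 = 255 - 3066/255 ≈ 255 - 12.024 = 242.976 → 243
B: 255 - (255-4)×(255-26)/255 = 255 - 57479/255 ≈ 255 - 225.408 = 29.592 → 30
= RGB(252, 243, 30)


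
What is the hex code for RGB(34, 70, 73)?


R = 34 → 22 (hex)
G = 70 → 46 (hex)
B = 73 → 49 (hex)
Hex = #224649


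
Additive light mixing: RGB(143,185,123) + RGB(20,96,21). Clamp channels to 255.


Additive: each channel = min(255, C₁+C₂)
R: 143+20 = 163 → 163
G: 185+96 = 281 → 255
B: 123+21 = 144 → 144
= RGB(163, 255, 144)


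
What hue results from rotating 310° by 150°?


New hue = (H + rotation) mod 360
New hue = (310 + 150) mod 360
= 460 mod 360
= 100°


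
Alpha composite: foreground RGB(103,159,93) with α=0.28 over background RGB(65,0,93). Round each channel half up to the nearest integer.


C = α×F + (1-α)×B, with 1-α = 0.72
R: 0.28×103 + 0.72×65 = 28.84 + 46.80 = 75.64 → 76
G: 0.28×159 + 0.72×0 = 44.52 + 0.00 = 44.52 → 45
B: 0.28×93 + 0.72×93 = 26.04 + 66.96 = 93.00 → 93
= RGB(76, 45, 93)


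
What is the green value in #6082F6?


Color: #6082F6
R = 60 = 96
G = 82 = 130
B = F6 = 246
Green = 130


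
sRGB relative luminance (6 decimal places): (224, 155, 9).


Linearize each channel (sRGB transfer function): c = v/255; c_lin = c/12.92 if c ≤ 0.04045, else ((c+0.055)/1.055)^2.4
  R: 224/255 ≈ 0.878431 > 0.04045 → ((0.878431+0.055)/1.055)^2.4 ≈ 0.745404
  G: 155/255 ≈ 0.607843 > 0.04045 → ((0.607843+0.055)/1.055)^2.4 ≈ 0.327778
  B: 9/255 ≈ 0.035294 ≤ 0.04045 → 0.035294/12.92 ≈ 0.002732
R_lin = 0.745404, G_lin = 0.327778, B_lin = 0.002732
L = 0.2126×R + 0.7152×G + 0.0722×B
L = 0.2126×0.745404 + 0.7152×0.327778 + 0.0722×0.002732
L ≈ 0.393097


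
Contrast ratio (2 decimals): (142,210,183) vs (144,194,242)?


Linearize each sRGB channel c=v/255: c/12.92 if c ≤ 0.04045 else ((c+0.055)/1.055)^2.4
L = 0.2126×R_lin + 0.7152×G_lin + 0.0722×B_lin
Color 1 (142,210,183):
  R=142: 142/255≈0.5569 > 0.04045 → ((0.5569+0.055)/1.055)^2.4 ≈ 0.27050
  G=210: 210/255≈0.8235 > 0.04045 → ((0.8235+0.055)/1.055)^2.4 ≈ 0.64448
  B=183: 183/255≈0.7176 > 0.04045 → ((0.7176+0.055)/1.055)^2.4 ≈ 0.47353
  L1 = 0.2126×0.27050 + 0.7152×0.64448 + 0.0722×0.47353 ≈ 0.55263
Color 2 (144,194,242):
  R=144: 144/255≈0.5647 > 0.04045 → ((0.5647+0.055)/1.055)^2.4 ≈ 0.27889
  G=194: 194/255≈0.7608 > 0.04045 → ((0.7608+0.055)/1.055)^2.4 ≈ 0.53948
  B=242: 242/255≈0.9490 > 0.04045 → ((0.9490+0.055)/1.055)^2.4 ≈ 0.88792
  L2 = 0.2126×0.27889 + 0.7152×0.53948 + 0.0722×0.88792 ≈ 0.50924
Lighter = 0.55263, Darker = 0.50924
Ratio = (L_lighter + 0.05) / (L_darker + 0.05)
Ratio = (0.55263 + 0.05) / (0.50924 + 0.05) = 0.60263 / 0.55924 ≈ 1.0776
Ratio ≈ 1.08:1


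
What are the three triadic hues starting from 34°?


Triadic: equally spaced at 120° intervals
H1 = 34°
H2 = (34 + 120) mod 360 = 154°
H3 = (34 + 240) mod 360 = 274°
Triadic = 34°, 154°, 274°


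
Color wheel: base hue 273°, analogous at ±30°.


Base hue: 273°
Left analog: (273 - 30) mod 360 = 243°
Right analog: (273 + 30) mod 360 = 303°
Analogous hues = 243° and 303°


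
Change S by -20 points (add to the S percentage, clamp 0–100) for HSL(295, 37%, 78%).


Original S = 37%
Adjustment = -20 percentage points
New S = 37 + (-20) = 17
Clamp to [0, 100] → 17
= HSL(295°, 17%, 78%)


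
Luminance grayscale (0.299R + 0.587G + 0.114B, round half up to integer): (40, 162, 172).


Gray = 0.299×R + 0.587×G + 0.114×B
Gray = 0.299×40 + 0.587×162 + 0.114×172
Gray = 11.960 + 95.094 + 19.608
Gray = 126.662 → round half up → 127
Gray = 127


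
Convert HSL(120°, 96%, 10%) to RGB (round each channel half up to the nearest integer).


H=120°, S=0.96, L=0.10
C = (1-|2L-1|)×S = (1-|-0.80|)×0.96 = 0.192
H' = H/60 = 120/60 ≈ 2.0000; X = C×(1-|H' mod 2 - 1|) = 0.0
m = L - C/2 = 0.10 - 0.096 = 0.004
Sector ⌊H'⌋ = 2 → (R',G',B') = (0.0, 0.192, 0.0)
RGB = ((R'+m)×255, (G'+m)×255, (B'+m)×255) = (1.02, 49.98, 1.02)
Round half up → RGB(1, 50, 1)


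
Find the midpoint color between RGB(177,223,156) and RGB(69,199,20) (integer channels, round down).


Midpoint: each channel = ⌊(C₁+C₂)/2⌋
R: ⌊(177+69)/2⌋ = 123
G: ⌊(223+199)/2⌋ = 211
B: ⌊(156+20)/2⌋ = 88
= RGB(123, 211, 88)


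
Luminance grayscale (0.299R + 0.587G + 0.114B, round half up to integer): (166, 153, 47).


Gray = 0.299×R + 0.587×G + 0.114×B
Gray = 0.299×166 + 0.587×153 + 0.114×47
Gray = 49.634 + 89.811 + 5.358
Gray = 144.803 → round half up → 145
Gray = 145


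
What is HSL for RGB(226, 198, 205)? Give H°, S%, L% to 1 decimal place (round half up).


Normalize: R'=226/255≈0.8863, G'=198/255≈0.7765, B'=205/255≈0.8039
Max=226/255, Min=198/255, Δ=Max-Min=28/255
L = (Max+Min)/2 = (226+198)/510 = 424/510 = 0.83137… → L = 83.1%
L > 0.5 → S = Δ/(2-Max-Min) = 28/(510-226-198) = 28/86 = 0.32558… → S = 32.6%
(the 1/255 factors cancel in S and H, so raw channel differences can be used)
Max is R' → H = 60 × (((G-B)/Δ) mod 6) = 60 × (((198-205)/28) mod 6)
  (-7)/28 = -0.25; negative, so add 6 → 5.75
  H = 60 × 5.75 = 345° → H = 345.0°
= HSL(345.0°, 32.6%, 83.1%)


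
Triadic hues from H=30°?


Triadic: equally spaced at 120° intervals
H1 = 30°
H2 = (30 + 120) mod 360 = 150°
H3 = (30 + 240) mod 360 = 270°
Triadic = 30°, 150°, 270°


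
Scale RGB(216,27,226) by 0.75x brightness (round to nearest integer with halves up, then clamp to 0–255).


Multiply each channel by 0.75, round half up, clamp to [0, 255]
R: 216×0.75 = 162
G: 27×0.75 = 20.25 → round → 20
B: 226×0.75 = 169.5 → round → 170
= RGB(162, 20, 170)


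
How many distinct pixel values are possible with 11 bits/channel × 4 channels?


Total bits = 11 bits/channel × 4 channels = 44 bits
Distinct pixel values = 2^44
= 17,592,186,044,416 pixel values


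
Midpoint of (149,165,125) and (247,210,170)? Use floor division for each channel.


Midpoint: each channel = ⌊(C₁+C₂)/2⌋
R: ⌊(149+247)/2⌋ = 198
G: ⌊(165+210)/2⌋ = 187
B: ⌊(125+170)/2⌋ = 147
= RGB(198, 187, 147)


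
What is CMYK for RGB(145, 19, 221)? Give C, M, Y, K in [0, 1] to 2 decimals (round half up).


R'=145/255≈0.5686, G'=19/255≈0.0745, B'=221/255≈0.8667
K = 1 - max(R',G',B') = 1 - 221/255 = 34/255 = 0.13333… → 0.13
(1-R'-K)/(1-K) simplifies to (max-R)/max with max = 221:
C = (221-145)/221 = 76/221 = 0.34389… → 0.34
M = (221-19)/221 = 202/221 = 0.91402… → 0.91
Y = (221-221)/221 = 0/221 = 0 → 0.00
= CMYK(0.34, 0.91, 0.00, 0.13)


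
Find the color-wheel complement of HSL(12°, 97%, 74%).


Complement = opposite side of color wheel = hue + 180°
H' = (12 + 180) mod 360 = 192°
S and L unchanged.
= HSL(192°, 97%, 74%)


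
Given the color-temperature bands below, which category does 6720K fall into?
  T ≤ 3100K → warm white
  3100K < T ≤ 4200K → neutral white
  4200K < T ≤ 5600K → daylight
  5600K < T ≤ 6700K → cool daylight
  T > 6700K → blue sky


Temperature: 6720K
6720K > 6700K → blue sky
Classification: blue sky


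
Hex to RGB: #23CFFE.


23 → 35 (R)
CF → 207 (G)
FE → 254 (B)
= RGB(35, 207, 254)


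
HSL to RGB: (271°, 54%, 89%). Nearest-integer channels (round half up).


H=271°, S=0.54, L=0.89
C = (1-|2L-1|)×S = (1-|0.78|)×0.54 = 0.1188
H' = H/60 = 271/60 ≈ 4.5167; X = C×(1-|H' mod 2 - 1|) = 0.06138
m = L - C/2 = 0.89 - 0.0594 = 0.8306
Sector ⌊H'⌋ = 4 → (R',G',B') = (0.06138, 0.0, 0.1188)
RGB = ((R'+m)×255, (G'+m)×255, (B'+m)×255) = (227.4549, 211.803, 242.097)
Round half up → RGB(227, 212, 242)


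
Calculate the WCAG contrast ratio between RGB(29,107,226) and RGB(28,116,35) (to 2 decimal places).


Linearize each sRGB channel c=v/255: c/12.92 if c ≤ 0.04045 else ((c+0.055)/1.055)^2.4
L = 0.2126×R_lin + 0.7152×G_lin + 0.0722×B_lin
Color 1 (29,107,226):
  R=29: 29/255≈0.1137 > 0.04045 → ((0.1137+0.055)/1.055)^2.4 ≈ 0.01229
  G=107: 107/255≈0.4196 > 0.04045 → ((0.4196+0.055)/1.055)^2.4 ≈ 0.14703
  B=226: 226/255≈0.8863 > 0.04045 → ((0.8863+0.055)/1.055)^2.4 ≈ 0.76052
  L1 = 0.2126×0.01229 + 0.7152×0.14703 + 0.0722×0.76052 ≈ 0.16268
Color 2 (28,116,35):
  R=28: 28/255≈0.1098 > 0.04045 → ((0.1098+0.055)/1.055)^2.4 ≈ 0.01161
  G=116: 116/255≈0.4549 > 0.04045 → ((0.4549+0.055)/1.055)^2.4 ≈ 0.17465
  B=35: 35/255≈0.1373 > 0.04045 → ((0.1373+0.055)/1.055)^2.4 ≈ 0.01681
  L2 = 0.2126×0.01161 + 0.7152×0.17465 + 0.0722×0.01681 ≈ 0.12859
Lighter = 0.16268, Darker = 0.12859
Ratio = (L_lighter + 0.05) / (L_darker + 0.05)
Ratio = (0.16268 + 0.05) / (0.12859 + 0.05) = 0.21268 / 0.17859 ≈ 1.1909
Ratio ≈ 1.19:1


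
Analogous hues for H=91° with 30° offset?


Base hue: 91°
Left analog: (91 - 30) mod 360 = 61°
Right analog: (91 + 30) mod 360 = 121°
Analogous hues = 61° and 121°


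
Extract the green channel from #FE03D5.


Color: #FE03D5
R = FE = 254
G = 03 = 3
B = D5 = 213
Green = 3


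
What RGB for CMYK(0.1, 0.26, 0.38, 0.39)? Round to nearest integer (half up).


R = 255 × (1-C) × (1-K) = 255 × 0.90 × 0.61 = 139.995 → 140
G = 255 × (1-M) × (1-K) = 255 × 0.74 × 0.61 = 115.107 → 115
B = 255 × (1-Y) × (1-K) = 255 × 0.62 × 0.61 = 96.441 → 96
= RGB(140, 115, 96)


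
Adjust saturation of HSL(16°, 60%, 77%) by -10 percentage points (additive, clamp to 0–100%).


Original S = 60%
Adjustment = -10 percentage points
New S = 60 + (-10) = 50
Clamp to [0, 100] → 50
= HSL(16°, 50%, 77%)


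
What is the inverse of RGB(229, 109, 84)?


Invert: (255-R, 255-G, 255-B)
R: 255-229 = 26
G: 255-109 = 146
B: 255-84 = 171
= RGB(26, 146, 171)


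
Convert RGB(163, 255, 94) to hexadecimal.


R = 163 → A3 (hex)
G = 255 → FF (hex)
B = 94 → 5E (hex)
Hex = #A3FF5E


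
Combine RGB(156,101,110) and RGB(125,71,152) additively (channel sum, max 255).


Additive: each channel = min(255, C₁+C₂)
R: 156+125 = 281 → 255
G: 101+71 = 172 → 172
B: 110+152 = 262 → 255
= RGB(255, 172, 255)


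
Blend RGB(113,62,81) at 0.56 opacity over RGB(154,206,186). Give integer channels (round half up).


C = α×F + (1-α)×B, with 1-α = 0.44
R: 0.56×113 + 0.44×154 = 63.28 + 67.76 = 131.04 → 131
G: 0.56×62 + 0.44×206 = 34.72 + 90.64 = 125.36 → 125
B: 0.56×81 + 0.44×186 = 45.36 + 81.84 = 127.20 → 127
= RGB(131, 125, 127)


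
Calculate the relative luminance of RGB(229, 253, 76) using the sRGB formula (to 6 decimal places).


Linearize each channel (sRGB transfer function): c = v/255; c_lin = c/12.92 if c ≤ 0.04045, else ((c+0.055)/1.055)^2.4
  R: 229/255 ≈ 0.898039 > 0.04045 → ((0.898039+0.055)/1.055)^2.4 ≈ 0.783538
  G: 253/255 ≈ 0.992157 > 0.04045 → ((0.992157+0.055)/1.055)^2.4 ≈ 0.982251
  B: 76/255 ≈ 0.298039 > 0.04045 → ((0.298039+0.055)/1.055)^2.4 ≈ 0.072272
R_lin = 0.783538, G_lin = 0.982251, B_lin = 0.072272
L = 0.2126×R + 0.7152×G + 0.0722×B
L = 0.2126×0.783538 + 0.7152×0.982251 + 0.0722×0.072272
L ≈ 0.874304


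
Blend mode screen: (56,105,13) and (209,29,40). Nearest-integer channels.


Screen: C = 255 - (255-A)×(255-B)/255, rounded to nearest integer
R: 255 - (255-56)×(255-209)/255 = 255 - 9154/255 ≈ 255 - 35.898 = 219.102 → 219
G: 255 - (255-105)×(255-29)/255 = 255 - 33900/255 ≈ 255 - 132.941 = 122.059 → 122
B: 255 - (255-13)×(255-40)/255 = 255 - 52030/255 ≈ 255 - 204.039 = 50.961 → 51
= RGB(219, 122, 51)


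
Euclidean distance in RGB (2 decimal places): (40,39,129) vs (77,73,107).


d = √[(R₁-R₂)² + (G₁-G₂)² + (B₁-B₂)²]
d = √[(40-77)² + (39-73)² + (129-107)²]
d = √[1369 + 1156 + 484]
d = √3009
d ≈ 54.85


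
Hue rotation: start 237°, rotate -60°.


New hue = (H + rotation) mod 360
New hue = (237 -60) mod 360
= 177 mod 360
= 177°


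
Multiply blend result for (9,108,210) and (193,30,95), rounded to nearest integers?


Multiply: C = A×B/255, rounded to nearest integer
R: 9×193/255 = 1737/255 ≈ 6.812 → 7
G: 108×30/255 = 3240/255 ≈ 12.706 → 13
B: 210×95/255 = 19950/255 ≈ 78.235 → 78
= RGB(7, 13, 78)


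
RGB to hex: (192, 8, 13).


R = 192 → C0 (hex)
G = 8 → 08 (hex)
B = 13 → 0D (hex)
Hex = #C0080D


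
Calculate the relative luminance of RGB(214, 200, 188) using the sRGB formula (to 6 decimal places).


Linearize each channel (sRGB transfer function): c = v/255; c_lin = c/12.92 if c ≤ 0.04045, else ((c+0.055)/1.055)^2.4
  R: 214/255 ≈ 0.839216 > 0.04045 → ((0.839216+0.055)/1.055)^2.4 ≈ 0.672443
  G: 200/255 ≈ 0.784314 > 0.04045 → ((0.784314+0.055)/1.055)^2.4 ≈ 0.577580
  B: 188/255 ≈ 0.737255 > 0.04045 → ((0.737255+0.055)/1.055)^2.4 ≈ 0.502886
R_lin = 0.672443, G_lin = 0.577580, B_lin = 0.502886
L = 0.2126×R + 0.7152×G + 0.0722×B
L = 0.2126×0.672443 + 0.7152×0.577580 + 0.0722×0.502886
L ≈ 0.592355


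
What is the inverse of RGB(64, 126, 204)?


Invert: (255-R, 255-G, 255-B)
R: 255-64 = 191
G: 255-126 = 129
B: 255-204 = 51
= RGB(191, 129, 51)


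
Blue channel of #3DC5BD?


Color: #3DC5BD
R = 3D = 61
G = C5 = 197
B = BD = 189
Blue = 189


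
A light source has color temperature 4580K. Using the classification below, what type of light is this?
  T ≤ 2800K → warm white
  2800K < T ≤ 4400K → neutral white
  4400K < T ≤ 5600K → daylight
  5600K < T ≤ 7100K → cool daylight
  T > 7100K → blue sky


Temperature: 4580K
4400K < 4580K ≤ 5600K → daylight
Classification: daylight


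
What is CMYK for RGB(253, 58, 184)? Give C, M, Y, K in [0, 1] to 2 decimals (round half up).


R'=253/255≈0.9922, G'=58/255≈0.2275, B'=184/255≈0.7216
K = 1 - max(R',G',B') = 1 - 253/255 = 2/255 = 0.00784… → 0.01
(1-R'-K)/(1-K) simplifies to (max-R)/max with max = 253:
C = (253-253)/253 = 0/253 = 0 → 0.00
M = (253-58)/253 = 195/253 = 0.77075… → 0.77
Y = (253-184)/253 = 69/253 = 0.27272… → 0.27
= CMYK(0.00, 0.77, 0.27, 0.01)


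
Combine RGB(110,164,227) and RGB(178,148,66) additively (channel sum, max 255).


Additive: each channel = min(255, C₁+C₂)
R: 110+178 = 288 → 255
G: 164+148 = 312 → 255
B: 227+66 = 293 → 255
= RGB(255, 255, 255)


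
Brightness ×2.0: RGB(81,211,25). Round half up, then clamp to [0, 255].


Multiply each channel by 2.0, round half up, clamp to [0, 255]
R: 81×2.0 = 162
G: 211×2.0 = 422 → clamp → 255
B: 25×2.0 = 50
= RGB(162, 255, 50)


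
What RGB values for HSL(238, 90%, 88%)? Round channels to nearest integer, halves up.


H=238°, S=0.90, L=0.88
C = (1-|2L-1|)×S = (1-|0.76|)×0.90 = 0.216
H' = H/60 = 238/60 ≈ 3.9667; X = C×(1-|H' mod 2 - 1|) = 0.0072
m = L - C/2 = 0.88 - 0.108 = 0.772
Sector ⌊H'⌋ = 3 → (R',G',B') = (0.0, 0.0072, 0.216)
RGB = ((R'+m)×255, (G'+m)×255, (B'+m)×255) = (196.86, 198.696, 251.94)
Round half up → RGB(197, 199, 252)


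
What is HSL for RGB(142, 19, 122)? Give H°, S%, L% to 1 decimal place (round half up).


Normalize: R'=142/255≈0.5569, G'=19/255≈0.0745, B'=122/255≈0.4784
Max=142/255, Min=19/255, Δ=Max-Min=123/255
L = (Max+Min)/2 = (142+19)/510 = 161/510 = 0.31568… → L = 31.6%
L ≤ 0.5 → S = Δ/(Max+Min) = 123/(142+19) = 123/161 = 0.76397… → S = 76.4%
(the 1/255 factors cancel in S and H, so raw channel differences can be used)
Max is R' → H = 60 × (((G-B)/Δ) mod 6) = 60 × (((19-122)/123) mod 6)
  (-103)/123 = -0.8373…; negative, so add 6 → 5.1626…
  H = 60 × 5.1626… = 309.756…° → H = 309.8°
= HSL(309.8°, 76.4%, 31.6%)


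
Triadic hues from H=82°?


Triadic: equally spaced at 120° intervals
H1 = 82°
H2 = (82 + 120) mod 360 = 202°
H3 = (82 + 240) mod 360 = 322°
Triadic = 82°, 202°, 322°


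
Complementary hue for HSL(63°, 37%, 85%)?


Complement = opposite side of color wheel = hue + 180°
H' = (63 + 180) mod 360 = 243°
S and L unchanged.
= HSL(243°, 37%, 85%)


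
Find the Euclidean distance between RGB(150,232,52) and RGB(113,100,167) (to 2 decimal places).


d = √[(R₁-R₂)² + (G₁-G₂)² + (B₁-B₂)²]
d = √[(150-113)² + (232-100)² + (52-167)²]
d = √[1369 + 17424 + 13225]
d = √32018
d ≈ 178.94


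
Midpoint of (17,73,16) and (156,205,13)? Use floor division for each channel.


Midpoint: each channel = ⌊(C₁+C₂)/2⌋
R: ⌊(17+156)/2⌋ = 86
G: ⌊(73+205)/2⌋ = 139
B: ⌊(16+13)/2⌋ = 14
= RGB(86, 139, 14)


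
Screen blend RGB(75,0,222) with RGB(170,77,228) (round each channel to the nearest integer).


Screen: C = 255 - (255-A)×(255-B)/255, rounded to nearest integer
R: 255 - (255-75)×(255-170)/255 = 255 - 15300/255 ≈ 255 - 60.000 = 195.000 → 195
G: 255 - (255-0)×(255-77)/255 = 255 - 45390/255 ≈ 255 - 178.000 = 77.000 → 77
B: 255 - (255-222)×(255-228)/255 = 255 - 891/255 ≈ 255 - 3.494 = 251.506 → 252
= RGB(195, 77, 252)


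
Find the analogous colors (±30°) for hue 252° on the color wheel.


Base hue: 252°
Left analog: (252 - 30) mod 360 = 222°
Right analog: (252 + 30) mod 360 = 282°
Analogous hues = 222° and 282°


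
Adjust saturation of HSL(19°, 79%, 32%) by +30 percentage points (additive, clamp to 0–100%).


Original S = 79%
Adjustment = +30 percentage points
New S = 79 + (30) = 109
Clamp to [0, 100] → 100
= HSL(19°, 100%, 32%)


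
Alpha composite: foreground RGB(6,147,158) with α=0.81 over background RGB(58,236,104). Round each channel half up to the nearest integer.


C = α×F + (1-α)×B, with 1-α = 0.19
R: 0.81×6 + 0.19×58 = 4.86 + 11.02 = 15.88 → 16
G: 0.81×147 + 0.19×236 = 119.07 + 44.84 = 163.91 → 164
B: 0.81×158 + 0.19×104 = 127.98 + 19.76 = 147.74 → 148
= RGB(16, 164, 148)


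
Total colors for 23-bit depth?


Colors = 2^bits = 2^23
= 8,388,608 colors


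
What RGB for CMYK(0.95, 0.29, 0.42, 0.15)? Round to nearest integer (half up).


R = 255 × (1-C) × (1-K) = 255 × 0.05 × 0.85 = 10.8375 → 11
G = 255 × (1-M) × (1-K) = 255 × 0.71 × 0.85 = 153.8925 → 154
B = 255 × (1-Y) × (1-K) = 255 × 0.58 × 0.85 = 125.715 → 126
= RGB(11, 154, 126)


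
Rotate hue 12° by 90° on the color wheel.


New hue = (H + rotation) mod 360
New hue = (12 + 90) mod 360
= 102 mod 360
= 102°


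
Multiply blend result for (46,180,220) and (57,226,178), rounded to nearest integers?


Multiply: C = A×B/255, rounded to nearest integer
R: 46×57/255 = 2622/255 ≈ 10.282 → 10
G: 180×226/255 = 40680/255 ≈ 159.529 → 160
B: 220×178/255 = 39160/255 ≈ 153.569 → 154
= RGB(10, 160, 154)


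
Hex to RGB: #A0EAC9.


A0 → 160 (R)
EA → 234 (G)
C9 → 201 (B)
= RGB(160, 234, 201)


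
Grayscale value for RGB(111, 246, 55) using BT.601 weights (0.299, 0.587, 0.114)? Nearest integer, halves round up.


Gray = 0.299×R + 0.587×G + 0.114×B
Gray = 0.299×111 + 0.587×246 + 0.114×55
Gray = 33.189 + 144.402 + 6.270
Gray = 183.861 → round half up → 184
Gray = 184


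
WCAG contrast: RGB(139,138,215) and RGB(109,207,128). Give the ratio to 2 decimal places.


Linearize each sRGB channel c=v/255: c/12.92 if c ≤ 0.04045 else ((c+0.055)/1.055)^2.4
L = 0.2126×R_lin + 0.7152×G_lin + 0.0722×B_lin
Color 1 (139,138,215):
  R=139: 139/255≈0.5451 > 0.04045 → ((0.5451+0.055)/1.055)^2.4 ≈ 0.25818
  G=138: 138/255≈0.5412 > 0.04045 → ((0.5412+0.055)/1.055)^2.4 ≈ 0.25415
  B=215: 215/255≈0.8431 > 0.04045 → ((0.8431+0.055)/1.055)^2.4 ≈ 0.67954
  L1 = 0.2126×0.25818 + 0.7152×0.25415 + 0.0722×0.67954 ≈ 0.28572
Color 2 (109,207,128):
  R=109: 109/255≈0.4275 > 0.04045 → ((0.4275+0.055)/1.055)^2.4 ≈ 0.15293
  G=207: 207/255≈0.8118 > 0.04045 → ((0.8118+0.055)/1.055)^2.4 ≈ 0.62396
  B=128: 128/255≈0.5020 > 0.04045 → ((0.5020+0.055)/1.055)^2.4 ≈ 0.21586
  L2 = 0.2126×0.15293 + 0.7152×0.62396 + 0.0722×0.21586 ≈ 0.49435
Lighter = 0.49435, Darker = 0.28572
Ratio = (L_lighter + 0.05) / (L_darker + 0.05)
Ratio = (0.49435 + 0.05) / (0.28572 + 0.05) = 0.54435 / 0.33572 ≈ 1.6214
Ratio ≈ 1.62:1


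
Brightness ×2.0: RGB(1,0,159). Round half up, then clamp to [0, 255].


Multiply each channel by 2.0, round half up, clamp to [0, 255]
R: 1×2.0 = 2
G: 0×2.0 = 0
B: 159×2.0 = 318 → clamp → 255
= RGB(2, 0, 255)


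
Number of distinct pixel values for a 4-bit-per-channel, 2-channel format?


Total bits = 4 bits/channel × 2 channels = 8 bits
Distinct pixel values = 2^8
= 256 pixel values


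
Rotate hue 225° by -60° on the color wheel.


New hue = (H + rotation) mod 360
New hue = (225 -60) mod 360
= 165 mod 360
= 165°


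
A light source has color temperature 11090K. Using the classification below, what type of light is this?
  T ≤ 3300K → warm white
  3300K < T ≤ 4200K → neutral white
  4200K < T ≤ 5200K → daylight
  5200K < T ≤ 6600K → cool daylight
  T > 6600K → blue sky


Temperature: 11090K
11090K > 6600K → blue sky
Classification: blue sky
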